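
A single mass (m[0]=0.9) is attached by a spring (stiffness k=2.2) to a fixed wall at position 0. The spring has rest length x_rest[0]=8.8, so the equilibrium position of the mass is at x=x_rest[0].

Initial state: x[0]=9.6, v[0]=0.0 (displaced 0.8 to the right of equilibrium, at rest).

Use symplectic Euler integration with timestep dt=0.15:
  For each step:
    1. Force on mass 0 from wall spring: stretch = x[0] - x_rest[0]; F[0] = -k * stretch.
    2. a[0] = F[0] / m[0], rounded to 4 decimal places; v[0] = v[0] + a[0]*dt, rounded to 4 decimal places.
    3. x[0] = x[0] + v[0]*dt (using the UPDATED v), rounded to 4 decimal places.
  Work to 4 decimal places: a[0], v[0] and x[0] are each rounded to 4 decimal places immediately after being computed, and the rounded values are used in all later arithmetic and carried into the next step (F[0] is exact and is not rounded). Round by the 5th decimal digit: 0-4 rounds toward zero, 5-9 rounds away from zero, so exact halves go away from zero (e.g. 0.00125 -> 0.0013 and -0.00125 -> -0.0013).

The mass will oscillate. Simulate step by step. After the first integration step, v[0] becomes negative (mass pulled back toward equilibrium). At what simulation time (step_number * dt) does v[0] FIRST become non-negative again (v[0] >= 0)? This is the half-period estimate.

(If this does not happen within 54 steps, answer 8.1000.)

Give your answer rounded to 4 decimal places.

Step 0: x=[9.6000] v=[0.0000]
Step 1: x=[9.5560] v=[-0.2933]
Step 2: x=[9.4704] v=[-0.5705]
Step 3: x=[9.3480] v=[-0.8163]
Step 4: x=[9.1954] v=[-1.0172]
Step 5: x=[9.0211] v=[-1.1622]
Step 6: x=[8.8346] v=[-1.2433]
Step 7: x=[8.6462] v=[-1.2560]
Step 8: x=[8.4663] v=[-1.1996]
Step 9: x=[8.3047] v=[-1.0772]
Step 10: x=[8.1704] v=[-0.8956]
Step 11: x=[8.0707] v=[-0.6648]
Step 12: x=[8.0111] v=[-0.3974]
Step 13: x=[7.9949] v=[-0.1081]
Step 14: x=[8.0230] v=[0.1871]
First v>=0 after going negative at step 14, time=2.1000

Answer: 2.1000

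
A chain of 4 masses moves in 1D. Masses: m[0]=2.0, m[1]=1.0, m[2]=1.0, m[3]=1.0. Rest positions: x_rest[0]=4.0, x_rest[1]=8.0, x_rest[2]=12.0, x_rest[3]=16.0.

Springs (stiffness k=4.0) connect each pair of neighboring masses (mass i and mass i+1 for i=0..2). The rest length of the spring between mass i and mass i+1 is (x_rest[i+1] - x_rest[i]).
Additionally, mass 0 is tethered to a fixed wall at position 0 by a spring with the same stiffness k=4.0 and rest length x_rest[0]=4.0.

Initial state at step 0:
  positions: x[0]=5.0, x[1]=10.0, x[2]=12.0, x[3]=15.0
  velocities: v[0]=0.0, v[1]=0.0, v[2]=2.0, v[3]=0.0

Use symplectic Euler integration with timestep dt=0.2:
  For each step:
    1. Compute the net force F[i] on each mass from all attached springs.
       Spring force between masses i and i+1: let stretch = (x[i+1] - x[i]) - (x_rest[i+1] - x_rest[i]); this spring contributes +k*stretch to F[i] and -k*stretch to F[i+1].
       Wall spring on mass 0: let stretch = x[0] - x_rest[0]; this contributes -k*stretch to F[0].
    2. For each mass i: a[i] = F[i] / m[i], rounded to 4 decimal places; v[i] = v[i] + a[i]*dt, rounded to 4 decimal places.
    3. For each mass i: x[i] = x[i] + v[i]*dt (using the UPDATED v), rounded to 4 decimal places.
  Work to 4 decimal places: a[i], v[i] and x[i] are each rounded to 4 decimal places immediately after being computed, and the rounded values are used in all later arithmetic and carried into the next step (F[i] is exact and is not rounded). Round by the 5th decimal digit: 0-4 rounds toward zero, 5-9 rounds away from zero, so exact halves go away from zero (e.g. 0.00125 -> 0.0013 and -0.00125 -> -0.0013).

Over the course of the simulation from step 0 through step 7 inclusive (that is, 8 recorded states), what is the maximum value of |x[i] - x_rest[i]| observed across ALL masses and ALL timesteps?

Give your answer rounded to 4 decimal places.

Step 0: x=[5.0000 10.0000 12.0000 15.0000] v=[0.0000 0.0000 2.0000 0.0000]
Step 1: x=[5.0000 9.5200 12.5600 15.1600] v=[0.0000 -2.4000 2.8000 0.8000]
Step 2: x=[4.9616 8.8032 13.0496 15.5440] v=[-0.1920 -3.5840 2.4480 1.9200]
Step 3: x=[4.8336 8.1512 13.2589 16.1689] v=[-0.6400 -3.2602 1.0464 3.1245]
Step 4: x=[4.5843 7.7856 13.1165 16.9682] v=[-1.2464 -1.8281 -0.7118 3.9965]
Step 5: x=[4.2244 7.7607 12.7375 17.7912] v=[-1.7996 -0.1244 -1.8952 4.1151]
Step 6: x=[3.8094 7.9663 12.3708 18.4456] v=[-2.0748 1.0280 -1.8337 3.2721]
Step 7: x=[3.4222 8.2115 12.2713 18.7681] v=[-1.9358 1.2261 -0.4975 1.6123]
Max displacement = 2.7681

Answer: 2.7681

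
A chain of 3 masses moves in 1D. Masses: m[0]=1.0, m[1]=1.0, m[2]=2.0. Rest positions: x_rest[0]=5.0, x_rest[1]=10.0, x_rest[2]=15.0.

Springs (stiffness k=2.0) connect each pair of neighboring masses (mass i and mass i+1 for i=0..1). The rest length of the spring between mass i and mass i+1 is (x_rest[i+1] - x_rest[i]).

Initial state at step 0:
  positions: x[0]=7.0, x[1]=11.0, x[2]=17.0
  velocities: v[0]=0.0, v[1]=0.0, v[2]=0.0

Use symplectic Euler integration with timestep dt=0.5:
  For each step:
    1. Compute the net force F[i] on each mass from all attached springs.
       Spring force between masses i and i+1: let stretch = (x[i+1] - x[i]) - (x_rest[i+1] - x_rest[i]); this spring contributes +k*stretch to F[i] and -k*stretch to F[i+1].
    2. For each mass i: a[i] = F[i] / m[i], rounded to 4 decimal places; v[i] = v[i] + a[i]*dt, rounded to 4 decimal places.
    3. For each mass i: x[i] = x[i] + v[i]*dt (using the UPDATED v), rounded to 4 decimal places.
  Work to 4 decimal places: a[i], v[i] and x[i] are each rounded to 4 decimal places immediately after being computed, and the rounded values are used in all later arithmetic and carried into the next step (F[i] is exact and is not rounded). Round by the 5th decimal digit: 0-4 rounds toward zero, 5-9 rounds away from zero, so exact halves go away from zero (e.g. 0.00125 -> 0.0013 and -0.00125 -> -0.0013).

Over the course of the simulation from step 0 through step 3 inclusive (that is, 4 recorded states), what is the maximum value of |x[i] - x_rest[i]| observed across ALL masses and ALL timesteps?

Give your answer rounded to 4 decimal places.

Step 0: x=[7.0000 11.0000 17.0000] v=[0.0000 0.0000 0.0000]
Step 1: x=[6.5000 12.0000 16.7500] v=[-1.0000 2.0000 -0.5000]
Step 2: x=[6.2500 12.6250 16.5625] v=[-0.5000 1.2500 -0.3750]
Step 3: x=[6.6875 12.0313 16.6407] v=[0.8750 -1.1875 0.1563]
Max displacement = 2.6250

Answer: 2.6250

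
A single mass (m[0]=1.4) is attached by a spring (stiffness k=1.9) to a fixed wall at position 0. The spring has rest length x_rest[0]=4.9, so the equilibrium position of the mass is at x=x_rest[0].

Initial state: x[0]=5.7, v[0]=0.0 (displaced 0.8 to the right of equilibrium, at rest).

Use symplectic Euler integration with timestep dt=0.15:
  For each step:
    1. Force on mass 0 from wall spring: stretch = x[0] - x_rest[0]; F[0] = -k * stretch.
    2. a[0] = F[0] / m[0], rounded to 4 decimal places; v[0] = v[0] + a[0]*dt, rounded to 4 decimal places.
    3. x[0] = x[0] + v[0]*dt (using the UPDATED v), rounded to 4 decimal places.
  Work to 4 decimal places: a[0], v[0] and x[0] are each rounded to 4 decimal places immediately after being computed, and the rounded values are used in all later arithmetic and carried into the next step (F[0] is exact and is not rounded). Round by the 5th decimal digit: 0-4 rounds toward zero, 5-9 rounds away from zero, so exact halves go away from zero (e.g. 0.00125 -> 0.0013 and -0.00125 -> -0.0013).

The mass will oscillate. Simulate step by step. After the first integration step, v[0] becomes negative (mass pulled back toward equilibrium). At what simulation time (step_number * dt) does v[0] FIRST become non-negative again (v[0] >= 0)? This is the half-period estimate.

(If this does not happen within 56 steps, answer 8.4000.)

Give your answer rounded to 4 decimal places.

Answer: 2.7000

Derivation:
Step 0: x=[5.7000] v=[0.0000]
Step 1: x=[5.6756] v=[-0.1629]
Step 2: x=[5.6275] v=[-0.3208]
Step 3: x=[5.5572] v=[-0.4689]
Step 4: x=[5.4668] v=[-0.6027]
Step 5: x=[5.3591] v=[-0.7181]
Step 6: x=[5.2374] v=[-0.8116]
Step 7: x=[5.1054] v=[-0.8803]
Step 8: x=[4.9671] v=[-0.9221]
Step 9: x=[4.8267] v=[-0.9358]
Step 10: x=[4.6886] v=[-0.9209]
Step 11: x=[4.5569] v=[-0.8779]
Step 12: x=[4.4357] v=[-0.8081]
Step 13: x=[4.3287] v=[-0.7136]
Step 14: x=[4.2391] v=[-0.5973]
Step 15: x=[4.1697] v=[-0.4628]
Step 16: x=[4.1226] v=[-0.3141]
Step 17: x=[4.0992] v=[-0.1559]
Step 18: x=[4.1003] v=[0.0071]
First v>=0 after going negative at step 18, time=2.7000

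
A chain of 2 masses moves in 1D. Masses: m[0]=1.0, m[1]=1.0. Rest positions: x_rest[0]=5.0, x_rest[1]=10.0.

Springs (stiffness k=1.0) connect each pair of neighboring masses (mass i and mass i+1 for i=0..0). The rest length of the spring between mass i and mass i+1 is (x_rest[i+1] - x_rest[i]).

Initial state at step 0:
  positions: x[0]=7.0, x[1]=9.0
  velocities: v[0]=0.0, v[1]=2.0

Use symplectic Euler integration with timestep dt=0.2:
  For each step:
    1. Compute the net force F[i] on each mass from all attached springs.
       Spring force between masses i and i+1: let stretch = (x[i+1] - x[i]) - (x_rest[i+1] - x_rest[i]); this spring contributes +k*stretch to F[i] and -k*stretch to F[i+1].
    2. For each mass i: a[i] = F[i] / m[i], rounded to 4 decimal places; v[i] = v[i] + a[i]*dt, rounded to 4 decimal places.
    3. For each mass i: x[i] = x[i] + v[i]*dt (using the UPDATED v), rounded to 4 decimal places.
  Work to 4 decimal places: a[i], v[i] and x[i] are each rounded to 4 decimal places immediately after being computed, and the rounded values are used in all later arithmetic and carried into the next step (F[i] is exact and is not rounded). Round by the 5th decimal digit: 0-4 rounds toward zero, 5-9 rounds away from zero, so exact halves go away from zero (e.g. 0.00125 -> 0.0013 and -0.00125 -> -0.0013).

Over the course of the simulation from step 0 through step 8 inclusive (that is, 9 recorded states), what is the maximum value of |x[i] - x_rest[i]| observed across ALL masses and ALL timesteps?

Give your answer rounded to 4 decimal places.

Answer: 3.7762

Derivation:
Step 0: x=[7.0000 9.0000] v=[0.0000 2.0000]
Step 1: x=[6.8800 9.5200] v=[-0.6000 2.6000]
Step 2: x=[6.6656 10.1344] v=[-1.0720 3.0720]
Step 3: x=[6.3900 10.8100] v=[-1.3782 3.3782]
Step 4: x=[6.0912 11.5088] v=[-1.4942 3.4942]
Step 5: x=[5.8091 12.1909] v=[-1.4107 3.4107]
Step 6: x=[5.5822 12.8178] v=[-1.1343 3.1343]
Step 7: x=[5.4448 13.3552] v=[-0.6872 2.6872]
Step 8: x=[5.4238 13.7762] v=[-0.1051 2.1051]
Max displacement = 3.7762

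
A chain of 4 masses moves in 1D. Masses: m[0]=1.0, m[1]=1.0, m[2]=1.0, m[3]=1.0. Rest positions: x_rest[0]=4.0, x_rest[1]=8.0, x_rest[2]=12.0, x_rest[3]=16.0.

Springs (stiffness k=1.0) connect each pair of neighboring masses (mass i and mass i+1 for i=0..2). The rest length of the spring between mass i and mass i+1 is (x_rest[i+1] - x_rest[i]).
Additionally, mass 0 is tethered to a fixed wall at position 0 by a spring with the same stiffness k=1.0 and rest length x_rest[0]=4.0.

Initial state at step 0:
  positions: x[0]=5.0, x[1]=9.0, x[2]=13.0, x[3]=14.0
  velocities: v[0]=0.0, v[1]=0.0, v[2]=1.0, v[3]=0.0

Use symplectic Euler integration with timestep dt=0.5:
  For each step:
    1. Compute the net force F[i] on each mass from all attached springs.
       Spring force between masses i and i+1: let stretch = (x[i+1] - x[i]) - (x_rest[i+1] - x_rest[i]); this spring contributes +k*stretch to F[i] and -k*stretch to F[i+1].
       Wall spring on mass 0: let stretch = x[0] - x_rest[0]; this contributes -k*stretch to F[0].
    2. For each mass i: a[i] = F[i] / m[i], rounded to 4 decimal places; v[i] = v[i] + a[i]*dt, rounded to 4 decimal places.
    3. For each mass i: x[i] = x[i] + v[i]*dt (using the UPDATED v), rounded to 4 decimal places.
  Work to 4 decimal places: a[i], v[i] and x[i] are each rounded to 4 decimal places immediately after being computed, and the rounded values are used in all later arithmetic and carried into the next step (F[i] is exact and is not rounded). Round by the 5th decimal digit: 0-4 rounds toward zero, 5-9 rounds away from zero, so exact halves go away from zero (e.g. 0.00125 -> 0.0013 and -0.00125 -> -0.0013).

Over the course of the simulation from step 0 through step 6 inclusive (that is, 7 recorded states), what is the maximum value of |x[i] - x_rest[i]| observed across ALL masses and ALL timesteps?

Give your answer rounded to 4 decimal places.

Step 0: x=[5.0000 9.0000 13.0000 14.0000] v=[0.0000 0.0000 1.0000 0.0000]
Step 1: x=[4.7500 9.0000 12.7500 14.7500] v=[-0.5000 0.0000 -0.5000 1.5000]
Step 2: x=[4.3750 8.8750 12.0625 16.0000] v=[-0.7500 -0.2500 -1.3750 2.5000]
Step 3: x=[4.0313 8.4219 11.5625 17.2657] v=[-0.6875 -0.9063 -1.0000 2.5313]
Step 4: x=[3.7774 7.6563 11.7032 18.1056] v=[-0.5079 -1.5313 0.2813 1.6797]
Step 5: x=[3.5488 6.9327 12.4328 18.3449] v=[-0.4572 -1.4473 1.4591 0.4785]
Step 6: x=[3.2790 6.7381 13.2654 18.1061] v=[-0.5397 -0.3892 1.6651 -0.4776]
Max displacement = 2.3449

Answer: 2.3449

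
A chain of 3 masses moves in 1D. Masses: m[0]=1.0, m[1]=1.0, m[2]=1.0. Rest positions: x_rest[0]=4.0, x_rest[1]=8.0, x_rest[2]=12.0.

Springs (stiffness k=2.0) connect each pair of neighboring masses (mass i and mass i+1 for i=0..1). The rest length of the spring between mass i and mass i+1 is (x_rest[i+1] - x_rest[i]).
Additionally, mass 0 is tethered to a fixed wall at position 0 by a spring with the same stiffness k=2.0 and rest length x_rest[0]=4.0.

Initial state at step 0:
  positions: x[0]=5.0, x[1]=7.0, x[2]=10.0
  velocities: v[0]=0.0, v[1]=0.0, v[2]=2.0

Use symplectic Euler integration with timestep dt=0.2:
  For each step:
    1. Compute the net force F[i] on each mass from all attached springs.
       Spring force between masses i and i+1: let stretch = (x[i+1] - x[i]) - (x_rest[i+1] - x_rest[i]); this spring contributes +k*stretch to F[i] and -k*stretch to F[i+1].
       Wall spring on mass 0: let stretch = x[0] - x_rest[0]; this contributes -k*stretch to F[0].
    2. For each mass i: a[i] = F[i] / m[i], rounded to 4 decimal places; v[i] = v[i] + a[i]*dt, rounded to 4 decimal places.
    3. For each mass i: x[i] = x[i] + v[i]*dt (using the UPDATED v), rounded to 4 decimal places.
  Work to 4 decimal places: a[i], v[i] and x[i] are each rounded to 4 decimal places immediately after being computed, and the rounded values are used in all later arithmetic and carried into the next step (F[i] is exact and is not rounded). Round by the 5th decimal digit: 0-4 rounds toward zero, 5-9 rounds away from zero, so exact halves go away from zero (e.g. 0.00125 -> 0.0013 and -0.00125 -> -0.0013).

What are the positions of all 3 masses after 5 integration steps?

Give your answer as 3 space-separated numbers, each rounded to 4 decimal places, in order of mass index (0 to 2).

Answer: 2.7741 7.9935 12.6091

Derivation:
Step 0: x=[5.0000 7.0000 10.0000] v=[0.0000 0.0000 2.0000]
Step 1: x=[4.7600 7.0800 10.4800] v=[-1.2000 0.4000 2.4000]
Step 2: x=[4.3248 7.2464 11.0080] v=[-2.1760 0.8320 2.6400]
Step 3: x=[3.7773 7.4800 11.5551] v=[-2.7373 1.1680 2.7354]
Step 4: x=[3.2239 7.7434 12.0962] v=[-2.7671 1.3170 2.7054]
Step 5: x=[2.7741 7.9935 12.6091] v=[-2.2489 1.2503 2.5643]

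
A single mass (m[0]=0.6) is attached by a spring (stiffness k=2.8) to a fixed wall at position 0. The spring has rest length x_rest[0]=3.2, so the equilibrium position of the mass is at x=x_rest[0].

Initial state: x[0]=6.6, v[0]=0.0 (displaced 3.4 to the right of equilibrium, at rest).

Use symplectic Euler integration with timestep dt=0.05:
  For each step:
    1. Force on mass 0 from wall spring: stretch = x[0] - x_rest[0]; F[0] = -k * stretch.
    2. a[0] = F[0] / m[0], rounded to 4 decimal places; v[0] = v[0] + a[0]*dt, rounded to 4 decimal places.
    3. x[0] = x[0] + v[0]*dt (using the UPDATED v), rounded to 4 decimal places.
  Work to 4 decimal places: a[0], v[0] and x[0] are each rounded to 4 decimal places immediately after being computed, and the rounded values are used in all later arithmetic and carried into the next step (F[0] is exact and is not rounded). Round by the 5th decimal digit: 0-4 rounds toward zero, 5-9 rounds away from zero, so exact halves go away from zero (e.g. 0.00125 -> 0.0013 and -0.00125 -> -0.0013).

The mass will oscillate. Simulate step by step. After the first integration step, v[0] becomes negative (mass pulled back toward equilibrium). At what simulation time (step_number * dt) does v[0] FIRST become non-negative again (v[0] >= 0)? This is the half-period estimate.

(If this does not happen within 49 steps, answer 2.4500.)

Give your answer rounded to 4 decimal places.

Step 0: x=[6.6000] v=[0.0000]
Step 1: x=[6.5603] v=[-0.7933]
Step 2: x=[6.4814] v=[-1.5774]
Step 3: x=[6.3642] v=[-2.3431]
Step 4: x=[6.2101] v=[-3.0814]
Step 5: x=[6.0209] v=[-3.7838]
Step 6: x=[5.7988] v=[-4.4420]
Step 7: x=[5.5464] v=[-5.0484]
Step 8: x=[5.2666] v=[-5.5959]
Step 9: x=[4.9627] v=[-6.0781]
Step 10: x=[4.6382] v=[-6.4894]
Step 11: x=[4.2970] v=[-6.8250]
Step 12: x=[3.9430] v=[-7.0810]
Step 13: x=[3.5803] v=[-7.2544]
Step 14: x=[3.2131] v=[-7.3431]
Step 15: x=[2.8458] v=[-7.3462]
Step 16: x=[2.4826] v=[-7.2636]
Step 17: x=[2.1278] v=[-7.0962]
Step 18: x=[1.7855] v=[-6.8460]
Step 19: x=[1.4597] v=[-6.5160]
Step 20: x=[1.1542] v=[-6.1099]
Step 21: x=[0.8726] v=[-5.6325]
Step 22: x=[0.6181] v=[-5.0894]
Step 23: x=[0.3938] v=[-4.4870]
Step 24: x=[0.2022] v=[-3.8322]
Step 25: x=[0.0456] v=[-3.1327]
Step 26: x=[-0.0742] v=[-2.3967]
Step 27: x=[-0.1558] v=[-1.6327]
Step 28: x=[-0.1983] v=[-0.8497]
Step 29: x=[-0.2011] v=[-0.0568]
Step 30: x=[-0.1643] v=[0.7368]
First v>=0 after going negative at step 30, time=1.5000

Answer: 1.5000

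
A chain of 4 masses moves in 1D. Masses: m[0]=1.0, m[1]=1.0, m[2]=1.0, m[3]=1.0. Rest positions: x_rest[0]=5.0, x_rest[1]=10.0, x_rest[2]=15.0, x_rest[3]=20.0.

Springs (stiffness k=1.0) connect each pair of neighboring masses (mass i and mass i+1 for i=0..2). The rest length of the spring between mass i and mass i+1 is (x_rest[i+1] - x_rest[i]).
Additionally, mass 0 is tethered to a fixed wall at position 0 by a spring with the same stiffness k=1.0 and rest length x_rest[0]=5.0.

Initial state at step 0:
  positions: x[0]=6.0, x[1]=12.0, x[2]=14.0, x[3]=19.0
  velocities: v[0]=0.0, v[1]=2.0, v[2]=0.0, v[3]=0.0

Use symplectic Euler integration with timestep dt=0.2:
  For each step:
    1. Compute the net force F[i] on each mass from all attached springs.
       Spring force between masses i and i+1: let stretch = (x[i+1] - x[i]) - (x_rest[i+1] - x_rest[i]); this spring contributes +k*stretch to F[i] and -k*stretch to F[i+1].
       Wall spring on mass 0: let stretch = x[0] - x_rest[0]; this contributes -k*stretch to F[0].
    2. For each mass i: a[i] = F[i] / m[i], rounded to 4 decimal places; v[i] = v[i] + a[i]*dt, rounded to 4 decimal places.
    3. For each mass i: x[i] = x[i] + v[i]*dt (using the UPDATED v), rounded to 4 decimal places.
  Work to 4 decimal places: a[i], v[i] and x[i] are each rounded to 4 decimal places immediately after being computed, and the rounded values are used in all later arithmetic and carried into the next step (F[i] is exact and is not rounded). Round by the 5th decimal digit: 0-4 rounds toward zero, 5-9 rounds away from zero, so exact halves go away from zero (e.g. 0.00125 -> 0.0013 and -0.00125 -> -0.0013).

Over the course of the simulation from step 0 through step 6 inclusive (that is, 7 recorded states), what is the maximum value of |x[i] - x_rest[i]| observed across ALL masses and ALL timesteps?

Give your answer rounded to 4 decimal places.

Answer: 2.3056

Derivation:
Step 0: x=[6.0000 12.0000 14.0000 19.0000] v=[0.0000 2.0000 0.0000 0.0000]
Step 1: x=[6.0000 12.2400 14.1200 19.0000] v=[0.0000 1.2000 0.6000 0.0000]
Step 2: x=[6.0096 12.3056 14.3600 19.0048] v=[0.0480 0.3280 1.2000 0.0240]
Step 3: x=[6.0307 12.2015 14.7036 19.0238] v=[0.1053 -0.5203 1.7181 0.0950]
Step 4: x=[6.0574 11.9507 15.1199 19.0700] v=[0.1333 -1.2540 2.0817 0.2310]
Step 5: x=[6.0775 11.5909 15.5675 19.1582] v=[0.1005 -1.7988 2.2379 0.4410]
Step 6: x=[6.0750 11.1697 15.9996 19.3028] v=[-0.0123 -2.1062 2.1607 0.7229]
Max displacement = 2.3056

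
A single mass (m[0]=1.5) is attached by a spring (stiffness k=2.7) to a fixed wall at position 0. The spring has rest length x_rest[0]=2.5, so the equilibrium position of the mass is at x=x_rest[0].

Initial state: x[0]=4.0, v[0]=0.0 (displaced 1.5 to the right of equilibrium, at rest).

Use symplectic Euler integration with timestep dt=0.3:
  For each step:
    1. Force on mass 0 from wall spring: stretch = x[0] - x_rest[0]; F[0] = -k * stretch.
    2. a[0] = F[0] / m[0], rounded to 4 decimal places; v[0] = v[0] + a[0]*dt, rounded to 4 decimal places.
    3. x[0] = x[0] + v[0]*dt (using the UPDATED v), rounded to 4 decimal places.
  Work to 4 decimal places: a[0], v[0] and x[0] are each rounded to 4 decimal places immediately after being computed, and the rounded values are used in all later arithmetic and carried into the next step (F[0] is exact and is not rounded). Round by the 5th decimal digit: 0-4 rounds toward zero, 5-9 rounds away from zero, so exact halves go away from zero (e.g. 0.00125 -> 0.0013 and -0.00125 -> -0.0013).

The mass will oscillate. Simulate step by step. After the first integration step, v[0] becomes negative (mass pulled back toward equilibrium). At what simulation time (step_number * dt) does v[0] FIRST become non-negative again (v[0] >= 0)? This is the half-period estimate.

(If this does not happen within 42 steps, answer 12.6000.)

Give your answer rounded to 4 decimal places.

Answer: 2.4000

Derivation:
Step 0: x=[4.0000] v=[0.0000]
Step 1: x=[3.7570] v=[-0.8100]
Step 2: x=[3.3104] v=[-1.4888]
Step 3: x=[2.7325] v=[-1.9264]
Step 4: x=[2.1169] v=[-2.0520]
Step 5: x=[1.5634] v=[-1.8451]
Step 6: x=[1.1616] v=[-1.3393]
Step 7: x=[0.9766] v=[-0.6166]
Step 8: x=[1.0384] v=[0.2060]
First v>=0 after going negative at step 8, time=2.4000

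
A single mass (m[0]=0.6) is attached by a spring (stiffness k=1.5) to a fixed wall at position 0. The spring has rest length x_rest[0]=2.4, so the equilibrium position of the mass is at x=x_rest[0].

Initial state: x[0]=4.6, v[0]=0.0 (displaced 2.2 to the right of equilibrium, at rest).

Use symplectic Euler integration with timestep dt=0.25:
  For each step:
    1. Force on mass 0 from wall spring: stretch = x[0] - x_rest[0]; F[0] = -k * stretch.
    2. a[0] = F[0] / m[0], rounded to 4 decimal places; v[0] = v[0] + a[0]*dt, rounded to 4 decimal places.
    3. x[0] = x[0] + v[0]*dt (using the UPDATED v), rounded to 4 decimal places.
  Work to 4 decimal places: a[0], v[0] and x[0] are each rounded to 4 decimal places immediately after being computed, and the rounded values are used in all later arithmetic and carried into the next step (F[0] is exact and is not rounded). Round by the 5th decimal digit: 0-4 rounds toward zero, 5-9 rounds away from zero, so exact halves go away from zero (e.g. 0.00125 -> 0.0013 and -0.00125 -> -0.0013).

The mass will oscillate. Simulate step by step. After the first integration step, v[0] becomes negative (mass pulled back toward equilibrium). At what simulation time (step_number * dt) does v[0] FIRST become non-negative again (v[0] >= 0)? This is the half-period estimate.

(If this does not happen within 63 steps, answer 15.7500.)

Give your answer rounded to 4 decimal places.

Answer: 2.0000

Derivation:
Step 0: x=[4.6000] v=[0.0000]
Step 1: x=[4.2563] v=[-1.3750]
Step 2: x=[3.6225] v=[-2.5352]
Step 3: x=[2.7977] v=[-3.2993]
Step 4: x=[1.9107] v=[-3.5479]
Step 5: x=[1.1002] v=[-3.2421]
Step 6: x=[0.4928] v=[-2.4297]
Step 7: x=[0.1834] v=[-1.2377]
Step 8: x=[0.2203] v=[0.1477]
First v>=0 after going negative at step 8, time=2.0000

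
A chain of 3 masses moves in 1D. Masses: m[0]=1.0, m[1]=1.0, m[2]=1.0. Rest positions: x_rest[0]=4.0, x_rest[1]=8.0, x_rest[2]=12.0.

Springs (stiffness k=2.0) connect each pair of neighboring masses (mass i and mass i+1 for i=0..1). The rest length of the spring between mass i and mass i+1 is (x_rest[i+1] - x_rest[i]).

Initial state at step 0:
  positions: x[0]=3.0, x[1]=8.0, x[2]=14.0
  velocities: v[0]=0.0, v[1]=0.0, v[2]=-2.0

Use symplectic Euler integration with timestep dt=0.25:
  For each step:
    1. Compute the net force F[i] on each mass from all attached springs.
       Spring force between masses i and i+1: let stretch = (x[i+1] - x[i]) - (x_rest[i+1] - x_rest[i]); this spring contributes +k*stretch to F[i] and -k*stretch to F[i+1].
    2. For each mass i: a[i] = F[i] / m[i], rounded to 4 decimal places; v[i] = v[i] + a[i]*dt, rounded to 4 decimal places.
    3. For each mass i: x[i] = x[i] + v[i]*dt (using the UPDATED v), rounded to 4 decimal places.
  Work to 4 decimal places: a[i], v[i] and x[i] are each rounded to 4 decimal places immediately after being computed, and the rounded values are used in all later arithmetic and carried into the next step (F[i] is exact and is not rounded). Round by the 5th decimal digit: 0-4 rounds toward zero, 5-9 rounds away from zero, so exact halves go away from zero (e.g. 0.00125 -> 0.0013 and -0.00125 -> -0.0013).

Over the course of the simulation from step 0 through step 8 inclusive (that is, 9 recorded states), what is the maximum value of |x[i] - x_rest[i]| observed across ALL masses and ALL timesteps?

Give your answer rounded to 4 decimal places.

Step 0: x=[3.0000 8.0000 14.0000] v=[0.0000 0.0000 -2.0000]
Step 1: x=[3.1250 8.1250 13.2500] v=[0.5000 0.5000 -3.0000]
Step 2: x=[3.3750 8.2656 12.3594] v=[1.0000 0.5625 -3.5625]
Step 3: x=[3.7363 8.3066 11.4571] v=[1.4453 0.1641 -3.6094]
Step 4: x=[4.1689 8.1702 10.6609] v=[1.7305 -0.5458 -3.1847]
Step 5: x=[4.6017 7.8449 10.0534] v=[1.7312 -1.3011 -2.4301]
Step 6: x=[4.9399 7.3903 9.6698] v=[1.3528 -1.8185 -1.5344]
Step 7: x=[5.0844 6.9143 9.5013] v=[0.5780 -1.9040 -0.6742]
Step 8: x=[4.9576 6.5329 9.5094] v=[-0.5071 -1.5255 0.0323]
Max displacement = 2.4987

Answer: 2.4987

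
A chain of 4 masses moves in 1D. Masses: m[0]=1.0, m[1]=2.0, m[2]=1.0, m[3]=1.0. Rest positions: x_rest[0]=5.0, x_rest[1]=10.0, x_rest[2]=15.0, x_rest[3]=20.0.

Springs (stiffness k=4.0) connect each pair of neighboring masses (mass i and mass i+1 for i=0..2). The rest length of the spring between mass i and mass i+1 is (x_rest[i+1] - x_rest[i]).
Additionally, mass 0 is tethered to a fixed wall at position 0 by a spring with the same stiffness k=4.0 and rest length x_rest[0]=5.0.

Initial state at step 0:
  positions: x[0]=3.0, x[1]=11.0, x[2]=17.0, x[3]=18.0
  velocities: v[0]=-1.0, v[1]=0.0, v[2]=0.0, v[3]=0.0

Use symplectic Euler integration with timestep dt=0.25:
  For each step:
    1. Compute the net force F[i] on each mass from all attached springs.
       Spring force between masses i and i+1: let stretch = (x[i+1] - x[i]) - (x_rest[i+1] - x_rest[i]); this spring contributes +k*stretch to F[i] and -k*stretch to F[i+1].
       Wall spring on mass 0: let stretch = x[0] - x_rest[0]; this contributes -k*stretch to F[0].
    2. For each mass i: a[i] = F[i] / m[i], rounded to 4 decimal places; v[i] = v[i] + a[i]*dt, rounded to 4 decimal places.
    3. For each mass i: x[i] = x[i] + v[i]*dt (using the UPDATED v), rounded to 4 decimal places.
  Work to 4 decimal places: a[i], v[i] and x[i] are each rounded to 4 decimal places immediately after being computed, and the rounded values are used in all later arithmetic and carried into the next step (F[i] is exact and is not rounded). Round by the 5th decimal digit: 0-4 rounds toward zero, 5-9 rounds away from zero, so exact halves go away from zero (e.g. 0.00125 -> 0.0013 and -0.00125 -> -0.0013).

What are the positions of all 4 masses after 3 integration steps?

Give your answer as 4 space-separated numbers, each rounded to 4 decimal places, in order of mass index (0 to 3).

Step 0: x=[3.0000 11.0000 17.0000 18.0000] v=[-1.0000 0.0000 0.0000 0.0000]
Step 1: x=[4.0000 10.7500 15.7500 19.0000] v=[4.0000 -1.0000 -5.0000 4.0000]
Step 2: x=[5.6875 10.2813 14.0625 20.4375] v=[6.7500 -1.8750 -6.7500 5.7500]
Step 3: x=[7.1016 9.7110 13.0235 21.5313] v=[5.6563 -2.2813 -4.1562 4.3750]

Answer: 7.1016 9.7110 13.0235 21.5313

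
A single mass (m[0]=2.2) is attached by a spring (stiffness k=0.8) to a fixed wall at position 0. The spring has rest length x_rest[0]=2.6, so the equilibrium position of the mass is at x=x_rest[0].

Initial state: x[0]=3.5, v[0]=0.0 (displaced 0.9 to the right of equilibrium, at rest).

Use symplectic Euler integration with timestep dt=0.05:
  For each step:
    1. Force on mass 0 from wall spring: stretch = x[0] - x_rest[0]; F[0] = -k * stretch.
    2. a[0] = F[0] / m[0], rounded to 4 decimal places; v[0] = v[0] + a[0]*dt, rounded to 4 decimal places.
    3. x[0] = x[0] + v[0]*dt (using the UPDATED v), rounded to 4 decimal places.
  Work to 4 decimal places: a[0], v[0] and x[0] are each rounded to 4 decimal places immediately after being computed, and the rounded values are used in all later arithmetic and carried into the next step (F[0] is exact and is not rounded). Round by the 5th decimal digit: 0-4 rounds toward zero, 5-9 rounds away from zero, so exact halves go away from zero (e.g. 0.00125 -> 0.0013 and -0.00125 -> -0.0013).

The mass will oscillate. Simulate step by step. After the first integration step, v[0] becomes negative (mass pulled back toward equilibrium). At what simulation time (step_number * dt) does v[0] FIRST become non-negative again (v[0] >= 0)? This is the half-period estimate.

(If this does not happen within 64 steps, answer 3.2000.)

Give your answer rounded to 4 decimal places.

Step 0: x=[3.5000] v=[0.0000]
Step 1: x=[3.4992] v=[-0.0164]
Step 2: x=[3.4976] v=[-0.0328]
Step 3: x=[3.4951] v=[-0.0491]
Step 4: x=[3.4918] v=[-0.0654]
Step 5: x=[3.4877] v=[-0.0816]
Step 6: x=[3.4828] v=[-0.0977]
Step 7: x=[3.4771] v=[-0.1138]
Step 8: x=[3.4706] v=[-0.1297]
Step 9: x=[3.4633] v=[-0.1455]
Step 10: x=[3.4552] v=[-0.1612]
Step 11: x=[3.4464] v=[-0.1768]
Step 12: x=[3.4368] v=[-0.1922]
Step 13: x=[3.4264] v=[-0.2074]
Step 14: x=[3.4153] v=[-0.2224]
Step 15: x=[3.4034] v=[-0.2372]
Step 16: x=[3.3908] v=[-0.2518]
Step 17: x=[3.3775] v=[-0.2662]
Step 18: x=[3.3635] v=[-0.2803]
Step 19: x=[3.3488] v=[-0.2942]
Step 20: x=[3.3334] v=[-0.3078]
Step 21: x=[3.3173] v=[-0.3211]
Step 22: x=[3.3006] v=[-0.3341]
Step 23: x=[3.2833] v=[-0.3468]
Step 24: x=[3.2653] v=[-0.3592]
Step 25: x=[3.2467] v=[-0.3713]
Step 26: x=[3.2275] v=[-0.3831]
Step 27: x=[3.2078] v=[-0.3945]
Step 28: x=[3.1875] v=[-0.4056]
Step 29: x=[3.1667] v=[-0.4163]
Step 30: x=[3.1454] v=[-0.4266]
Step 31: x=[3.1236] v=[-0.4365]
Step 32: x=[3.1013] v=[-0.4460]
Step 33: x=[3.0785] v=[-0.4551]
Step 34: x=[3.0553] v=[-0.4638]
Step 35: x=[3.0317] v=[-0.4721]
Step 36: x=[3.0077] v=[-0.4800]
Step 37: x=[2.9833] v=[-0.4874]
Step 38: x=[2.9586] v=[-0.4944]
Step 39: x=[2.9336] v=[-0.5009]
Step 40: x=[2.9083] v=[-0.5070]
Step 41: x=[2.8827] v=[-0.5126]
Step 42: x=[2.8568] v=[-0.5177]
Step 43: x=[2.8307] v=[-0.5224]
Step 44: x=[2.8044] v=[-0.5266]
Step 45: x=[2.7779] v=[-0.5303]
Step 46: x=[2.7512] v=[-0.5335]
Step 47: x=[2.7244] v=[-0.5363]
Step 48: x=[2.6975] v=[-0.5386]
Step 49: x=[2.6705] v=[-0.5404]
Step 50: x=[2.6434] v=[-0.5417]
Step 51: x=[2.6163] v=[-0.5425]
Step 52: x=[2.5892] v=[-0.5428]
Step 53: x=[2.5621] v=[-0.5426]
Step 54: x=[2.5350] v=[-0.5419]
Step 55: x=[2.5080] v=[-0.5407]
Step 56: x=[2.4811] v=[-0.5390]
Step 57: x=[2.4543] v=[-0.5368]
Step 58: x=[2.4276] v=[-0.5342]
Step 59: x=[2.4010] v=[-0.5311]
Step 60: x=[2.3746] v=[-0.5275]
Step 61: x=[2.3484] v=[-0.5234]
Step 62: x=[2.3225] v=[-0.5188]
Step 63: x=[2.2968] v=[-0.5138]
Step 64: x=[2.2714] v=[-0.5083]
v[0] did not become non-negative within 64 steps; using fallback time=3.2000

Answer: 3.2000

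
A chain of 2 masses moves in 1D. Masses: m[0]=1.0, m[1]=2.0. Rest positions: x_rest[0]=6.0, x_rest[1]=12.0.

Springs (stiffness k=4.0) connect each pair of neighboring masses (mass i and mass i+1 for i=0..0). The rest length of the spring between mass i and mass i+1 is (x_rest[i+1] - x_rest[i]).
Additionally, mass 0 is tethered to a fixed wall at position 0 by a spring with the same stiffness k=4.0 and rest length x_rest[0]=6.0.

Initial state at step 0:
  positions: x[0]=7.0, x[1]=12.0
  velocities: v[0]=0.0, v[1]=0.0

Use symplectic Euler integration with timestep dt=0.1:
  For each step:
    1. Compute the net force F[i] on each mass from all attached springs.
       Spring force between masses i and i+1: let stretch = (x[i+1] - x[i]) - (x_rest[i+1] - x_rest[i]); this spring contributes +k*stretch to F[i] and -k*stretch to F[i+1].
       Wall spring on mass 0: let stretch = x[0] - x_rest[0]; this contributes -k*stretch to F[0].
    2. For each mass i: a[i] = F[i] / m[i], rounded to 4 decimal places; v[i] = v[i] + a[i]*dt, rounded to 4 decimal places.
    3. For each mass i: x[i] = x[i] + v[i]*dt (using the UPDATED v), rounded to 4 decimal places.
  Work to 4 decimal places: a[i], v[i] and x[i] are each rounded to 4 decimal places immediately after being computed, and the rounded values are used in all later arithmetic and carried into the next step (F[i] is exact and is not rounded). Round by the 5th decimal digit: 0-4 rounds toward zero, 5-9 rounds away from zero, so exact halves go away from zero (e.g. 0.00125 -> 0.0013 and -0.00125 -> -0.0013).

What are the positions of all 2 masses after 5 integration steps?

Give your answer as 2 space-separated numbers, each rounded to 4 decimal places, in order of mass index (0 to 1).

Step 0: x=[7.0000 12.0000] v=[0.0000 0.0000]
Step 1: x=[6.9200 12.0200] v=[-0.8000 0.2000]
Step 2: x=[6.7672 12.0580] v=[-1.5280 0.3800]
Step 3: x=[6.5553 12.1102] v=[-2.1186 0.5218]
Step 4: x=[6.3034 12.1713] v=[-2.5188 0.6108]
Step 5: x=[6.0341 12.2350] v=[-2.6930 0.6372]

Answer: 6.0341 12.2350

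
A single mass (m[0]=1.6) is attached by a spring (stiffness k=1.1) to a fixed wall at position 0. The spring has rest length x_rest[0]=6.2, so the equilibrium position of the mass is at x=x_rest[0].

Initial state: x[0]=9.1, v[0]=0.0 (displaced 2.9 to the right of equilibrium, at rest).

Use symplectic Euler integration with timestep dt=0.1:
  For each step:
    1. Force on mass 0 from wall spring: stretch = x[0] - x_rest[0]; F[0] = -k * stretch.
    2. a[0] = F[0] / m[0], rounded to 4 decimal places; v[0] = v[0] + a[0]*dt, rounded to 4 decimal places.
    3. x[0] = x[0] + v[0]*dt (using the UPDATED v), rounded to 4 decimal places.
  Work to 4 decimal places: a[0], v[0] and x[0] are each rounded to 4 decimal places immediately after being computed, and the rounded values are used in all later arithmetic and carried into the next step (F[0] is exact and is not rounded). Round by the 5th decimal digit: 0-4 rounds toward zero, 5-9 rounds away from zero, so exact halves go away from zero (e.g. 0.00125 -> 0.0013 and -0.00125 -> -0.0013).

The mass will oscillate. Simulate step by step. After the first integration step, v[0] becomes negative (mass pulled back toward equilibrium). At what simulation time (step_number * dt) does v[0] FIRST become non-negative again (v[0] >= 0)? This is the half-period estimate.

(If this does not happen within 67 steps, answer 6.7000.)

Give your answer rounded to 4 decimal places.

Answer: 3.8000

Derivation:
Step 0: x=[9.1000] v=[0.0000]
Step 1: x=[9.0801] v=[-0.1994]
Step 2: x=[9.0404] v=[-0.3974]
Step 3: x=[8.9811] v=[-0.5927]
Step 4: x=[8.9027] v=[-0.7839]
Step 5: x=[8.8057] v=[-0.9697]
Step 6: x=[8.6908] v=[-1.1488]
Step 7: x=[8.5588] v=[-1.3200]
Step 8: x=[8.4106] v=[-1.4822]
Step 9: x=[8.2472] v=[-1.6342]
Step 10: x=[8.0697] v=[-1.7750]
Step 11: x=[7.8794] v=[-1.9035]
Step 12: x=[7.6775] v=[-2.0190]
Step 13: x=[7.4654] v=[-2.1206]
Step 14: x=[7.2446] v=[-2.2076]
Step 15: x=[7.0167] v=[-2.2794]
Step 16: x=[6.7831] v=[-2.3356]
Step 17: x=[6.5455] v=[-2.3757]
Step 18: x=[6.3056] v=[-2.3995]
Step 19: x=[6.0649] v=[-2.4068]
Step 20: x=[5.8252] v=[-2.3975]
Step 21: x=[5.5880] v=[-2.3717]
Step 22: x=[5.3550] v=[-2.3296]
Step 23: x=[5.1279] v=[-2.2715]
Step 24: x=[4.9081] v=[-2.1978]
Step 25: x=[4.6972] v=[-2.1090]
Step 26: x=[4.4966] v=[-2.0057]
Step 27: x=[4.3077] v=[-1.8886]
Step 28: x=[4.1319] v=[-1.7585]
Step 29: x=[3.9703] v=[-1.6163]
Step 30: x=[3.8240] v=[-1.4630]
Step 31: x=[3.6940] v=[-1.2997]
Step 32: x=[3.5813] v=[-1.1274]
Step 33: x=[3.4866] v=[-0.9474]
Step 34: x=[3.4105] v=[-0.7609]
Step 35: x=[3.3536] v=[-0.5691]
Step 36: x=[3.3163] v=[-0.3734]
Step 37: x=[3.2988] v=[-0.1752]
Step 38: x=[3.3012] v=[0.0243]
First v>=0 after going negative at step 38, time=3.8000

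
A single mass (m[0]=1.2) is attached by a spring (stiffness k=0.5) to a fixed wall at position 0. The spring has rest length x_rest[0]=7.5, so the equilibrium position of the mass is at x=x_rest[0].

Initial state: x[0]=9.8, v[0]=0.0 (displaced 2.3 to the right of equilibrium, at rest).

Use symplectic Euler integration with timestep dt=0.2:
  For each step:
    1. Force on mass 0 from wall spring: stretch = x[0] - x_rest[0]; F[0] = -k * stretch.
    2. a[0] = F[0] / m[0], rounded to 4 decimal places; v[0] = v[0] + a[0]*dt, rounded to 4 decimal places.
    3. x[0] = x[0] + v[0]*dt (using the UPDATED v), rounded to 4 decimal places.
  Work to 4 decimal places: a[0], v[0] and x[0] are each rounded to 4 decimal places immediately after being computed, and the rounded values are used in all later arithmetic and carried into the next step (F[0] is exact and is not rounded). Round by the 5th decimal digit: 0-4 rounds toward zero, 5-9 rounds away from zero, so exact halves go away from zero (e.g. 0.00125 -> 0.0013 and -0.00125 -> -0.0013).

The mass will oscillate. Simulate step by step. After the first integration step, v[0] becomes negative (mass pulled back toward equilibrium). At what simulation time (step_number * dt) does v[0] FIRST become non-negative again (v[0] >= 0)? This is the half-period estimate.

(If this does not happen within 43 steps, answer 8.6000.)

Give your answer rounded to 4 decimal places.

Step 0: x=[9.8000] v=[0.0000]
Step 1: x=[9.7617] v=[-0.1917]
Step 2: x=[9.6857] v=[-0.3802]
Step 3: x=[9.5732] v=[-0.5623]
Step 4: x=[9.4262] v=[-0.7351]
Step 5: x=[9.2471] v=[-0.8956]
Step 6: x=[9.0389] v=[-1.0412]
Step 7: x=[8.8050] v=[-1.1694]
Step 8: x=[8.5494] v=[-1.2782]
Step 9: x=[8.2763] v=[-1.3657]
Step 10: x=[7.9902] v=[-1.4304]
Step 11: x=[7.6959] v=[-1.4713]
Step 12: x=[7.3984] v=[-1.4876]
Step 13: x=[7.1026] v=[-1.4791]
Step 14: x=[6.8134] v=[-1.4460]
Step 15: x=[6.5356] v=[-1.3888]
Step 16: x=[6.2739] v=[-1.3084]
Step 17: x=[6.0327] v=[-1.2062]
Step 18: x=[5.8159] v=[-1.0839]
Step 19: x=[5.6272] v=[-0.9436]
Step 20: x=[5.4697] v=[-0.7875]
Step 21: x=[5.3460] v=[-0.6183]
Step 22: x=[5.2582] v=[-0.4388]
Step 23: x=[5.2078] v=[-0.2520]
Step 24: x=[5.1956] v=[-0.0610]
Step 25: x=[5.2218] v=[0.1310]
First v>=0 after going negative at step 25, time=5.0000

Answer: 5.0000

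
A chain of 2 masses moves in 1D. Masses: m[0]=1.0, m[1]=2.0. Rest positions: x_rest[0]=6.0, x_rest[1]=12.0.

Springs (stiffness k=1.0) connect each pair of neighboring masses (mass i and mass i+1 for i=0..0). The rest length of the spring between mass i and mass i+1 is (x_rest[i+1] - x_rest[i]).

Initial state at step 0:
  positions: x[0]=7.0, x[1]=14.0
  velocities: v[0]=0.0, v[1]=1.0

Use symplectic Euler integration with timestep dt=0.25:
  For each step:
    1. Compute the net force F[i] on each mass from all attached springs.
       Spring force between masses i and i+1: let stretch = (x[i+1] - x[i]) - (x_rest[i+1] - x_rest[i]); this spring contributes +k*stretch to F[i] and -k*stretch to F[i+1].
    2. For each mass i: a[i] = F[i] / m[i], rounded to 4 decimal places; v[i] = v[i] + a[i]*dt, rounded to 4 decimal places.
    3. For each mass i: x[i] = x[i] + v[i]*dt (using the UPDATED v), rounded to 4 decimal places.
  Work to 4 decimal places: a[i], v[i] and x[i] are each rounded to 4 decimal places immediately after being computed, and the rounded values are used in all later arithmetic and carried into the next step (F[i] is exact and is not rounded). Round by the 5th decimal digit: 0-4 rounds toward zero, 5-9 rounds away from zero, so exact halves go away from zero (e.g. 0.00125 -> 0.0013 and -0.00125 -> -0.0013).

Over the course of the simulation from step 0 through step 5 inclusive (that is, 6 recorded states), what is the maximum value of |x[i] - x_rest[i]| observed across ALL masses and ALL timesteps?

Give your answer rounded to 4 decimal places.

Step 0: x=[7.0000 14.0000] v=[0.0000 1.0000]
Step 1: x=[7.0625 14.2188] v=[0.2500 0.8750]
Step 2: x=[7.1973 14.4014] v=[0.5391 0.7305]
Step 3: x=[7.4073 14.5464] v=[0.8401 0.5800]
Step 4: x=[7.6885 14.6558] v=[1.1249 0.4376]
Step 5: x=[8.0302 14.7350] v=[1.3667 0.3167]
Max displacement = 2.7350

Answer: 2.7350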